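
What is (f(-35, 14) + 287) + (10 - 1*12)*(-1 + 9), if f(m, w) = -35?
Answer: 236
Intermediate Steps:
(f(-35, 14) + 287) + (10 - 1*12)*(-1 + 9) = (-35 + 287) + (10 - 1*12)*(-1 + 9) = 252 + (10 - 12)*8 = 252 - 2*8 = 252 - 16 = 236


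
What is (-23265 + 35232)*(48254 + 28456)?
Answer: 917988570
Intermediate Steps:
(-23265 + 35232)*(48254 + 28456) = 11967*76710 = 917988570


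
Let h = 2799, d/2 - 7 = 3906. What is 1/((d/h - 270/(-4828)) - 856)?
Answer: -6756786/5764538987 ≈ -0.0011721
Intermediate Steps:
d = 7826 (d = 14 + 2*3906 = 14 + 7812 = 7826)
1/((d/h - 270/(-4828)) - 856) = 1/((7826/2799 - 270/(-4828)) - 856) = 1/((7826*(1/2799) - 270*(-1/4828)) - 856) = 1/((7826/2799 + 135/2414) - 856) = 1/(19269829/6756786 - 856) = 1/(-5764538987/6756786) = -6756786/5764538987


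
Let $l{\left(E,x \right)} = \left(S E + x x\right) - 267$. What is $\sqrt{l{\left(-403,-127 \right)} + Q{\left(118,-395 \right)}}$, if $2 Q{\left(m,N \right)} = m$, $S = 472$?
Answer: $i \sqrt{174295} \approx 417.49 i$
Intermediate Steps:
$Q{\left(m,N \right)} = \frac{m}{2}$
$l{\left(E,x \right)} = -267 + x^{2} + 472 E$ ($l{\left(E,x \right)} = \left(472 E + x x\right) - 267 = \left(472 E + x^{2}\right) - 267 = \left(x^{2} + 472 E\right) - 267 = -267 + x^{2} + 472 E$)
$\sqrt{l{\left(-403,-127 \right)} + Q{\left(118,-395 \right)}} = \sqrt{\left(-267 + \left(-127\right)^{2} + 472 \left(-403\right)\right) + \frac{1}{2} \cdot 118} = \sqrt{\left(-267 + 16129 - 190216\right) + 59} = \sqrt{-174354 + 59} = \sqrt{-174295} = i \sqrt{174295}$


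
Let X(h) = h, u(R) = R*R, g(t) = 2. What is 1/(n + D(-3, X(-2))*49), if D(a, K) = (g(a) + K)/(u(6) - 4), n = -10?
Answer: -⅒ ≈ -0.10000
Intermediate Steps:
u(R) = R²
D(a, K) = 1/16 + K/32 (D(a, K) = (2 + K)/(6² - 4) = (2 + K)/(36 - 4) = (2 + K)/32 = (2 + K)*(1/32) = 1/16 + K/32)
1/(n + D(-3, X(-2))*49) = 1/(-10 + (1/16 + (1/32)*(-2))*49) = 1/(-10 + (1/16 - 1/16)*49) = 1/(-10 + 0*49) = 1/(-10 + 0) = 1/(-10) = -⅒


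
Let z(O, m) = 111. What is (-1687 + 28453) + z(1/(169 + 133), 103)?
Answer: 26877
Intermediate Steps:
(-1687 + 28453) + z(1/(169 + 133), 103) = (-1687 + 28453) + 111 = 26766 + 111 = 26877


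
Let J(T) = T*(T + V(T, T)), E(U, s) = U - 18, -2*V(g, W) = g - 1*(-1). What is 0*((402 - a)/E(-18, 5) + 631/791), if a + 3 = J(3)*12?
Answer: 0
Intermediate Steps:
V(g, W) = -1/2 - g/2 (V(g, W) = -(g - 1*(-1))/2 = -(g + 1)/2 = -(1 + g)/2 = -1/2 - g/2)
E(U, s) = -18 + U
J(T) = T*(-1/2 + T/2) (J(T) = T*(T + (-1/2 - T/2)) = T*(-1/2 + T/2))
a = 33 (a = -3 + ((1/2)*3*(-1 + 3))*12 = -3 + ((1/2)*3*2)*12 = -3 + 3*12 = -3 + 36 = 33)
0*((402 - a)/E(-18, 5) + 631/791) = 0*((402 - 1*33)/(-18 - 18) + 631/791) = 0*((402 - 33)/(-36) + 631*(1/791)) = 0*(369*(-1/36) + 631/791) = 0*(-41/4 + 631/791) = 0*(-29907/3164) = 0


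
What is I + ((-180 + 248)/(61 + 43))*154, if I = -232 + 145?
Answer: 178/13 ≈ 13.692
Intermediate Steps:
I = -87
I + ((-180 + 248)/(61 + 43))*154 = -87 + ((-180 + 248)/(61 + 43))*154 = -87 + (68/104)*154 = -87 + (68*(1/104))*154 = -87 + (17/26)*154 = -87 + 1309/13 = 178/13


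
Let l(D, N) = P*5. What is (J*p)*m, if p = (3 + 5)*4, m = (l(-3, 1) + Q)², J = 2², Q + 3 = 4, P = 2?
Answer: 15488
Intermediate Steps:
Q = 1 (Q = -3 + 4 = 1)
l(D, N) = 10 (l(D, N) = 2*5 = 10)
J = 4
m = 121 (m = (10 + 1)² = 11² = 121)
p = 32 (p = 8*4 = 32)
(J*p)*m = (4*32)*121 = 128*121 = 15488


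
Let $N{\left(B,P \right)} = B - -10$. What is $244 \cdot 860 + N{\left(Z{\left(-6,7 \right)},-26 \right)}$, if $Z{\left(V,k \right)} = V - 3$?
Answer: $209841$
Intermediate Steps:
$Z{\left(V,k \right)} = -3 + V$
$N{\left(B,P \right)} = 10 + B$ ($N{\left(B,P \right)} = B + 10 = 10 + B$)
$244 \cdot 860 + N{\left(Z{\left(-6,7 \right)},-26 \right)} = 244 \cdot 860 + \left(10 - 9\right) = 209840 + \left(10 - 9\right) = 209840 + 1 = 209841$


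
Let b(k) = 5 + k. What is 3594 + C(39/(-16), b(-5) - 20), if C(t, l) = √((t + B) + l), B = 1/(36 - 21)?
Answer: 3594 + I*√80535/60 ≈ 3594.0 + 4.7298*I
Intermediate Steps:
B = 1/15 ≈ 0.066667
C(t, l) = √(1/15 + l + t) (C(t, l) = √((t + 1/15) + l) = √((1/15 + t) + l) = √(1/15 + l + t))
3594 + C(39/(-16), b(-5) - 20) = 3594 + √(15 + 225*((5 - 5) - 20) + 225*(39/(-16)))/15 = 3594 + √(15 + 225*(0 - 20) + 225*(39*(-1/16)))/15 = 3594 + √(15 + 225*(-20) + 225*(-39/16))/15 = 3594 + √(15 - 4500 - 8775/16)/15 = 3594 + √(-80535/16)/15 = 3594 + (I*√80535/4)/15 = 3594 + I*√80535/60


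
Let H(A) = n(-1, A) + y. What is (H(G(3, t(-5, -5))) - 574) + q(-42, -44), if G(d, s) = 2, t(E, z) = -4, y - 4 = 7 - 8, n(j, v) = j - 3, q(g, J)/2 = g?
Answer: -659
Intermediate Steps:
q(g, J) = 2*g
n(j, v) = -3 + j
y = 3 (y = 4 + (7 - 8) = 4 - 1 = 3)
H(A) = -1 (H(A) = (-3 - 1) + 3 = -4 + 3 = -1)
(H(G(3, t(-5, -5))) - 574) + q(-42, -44) = (-1 - 574) + 2*(-42) = -575 - 84 = -659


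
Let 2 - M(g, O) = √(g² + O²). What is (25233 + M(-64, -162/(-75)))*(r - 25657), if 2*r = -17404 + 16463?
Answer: -1318654925/2 + 10451*√640729/5 ≈ -6.5765e+8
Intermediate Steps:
M(g, O) = 2 - √(O² + g²) (M(g, O) = 2 - √(g² + O²) = 2 - √(O² + g²))
r = -941/2 (r = (-17404 + 16463)/2 = (½)*(-941) = -941/2 ≈ -470.50)
(25233 + M(-64, -162/(-75)))*(r - 25657) = (25233 + (2 - √((-162/(-75))² + (-64)²)))*(-941/2 - 25657) = (25233 + (2 - √((-162*(-1/75))² + 4096)))*(-52255/2) = (25233 + (2 - √((54/25)² + 4096)))*(-52255/2) = (25233 + (2 - √(2916/625 + 4096)))*(-52255/2) = (25233 + (2 - √(2562916/625)))*(-52255/2) = (25233 + (2 - 2*√640729/25))*(-52255/2) = (25235 - 2*√640729/25)*(-52255/2) = -1318654925/2 + 10451*√640729/5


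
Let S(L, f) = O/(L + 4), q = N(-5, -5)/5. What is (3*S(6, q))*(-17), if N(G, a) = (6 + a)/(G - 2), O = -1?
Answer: 51/10 ≈ 5.1000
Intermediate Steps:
N(G, a) = (6 + a)/(-2 + G)
q = -1/35 (q = ((6 - 5)/(-2 - 5))/5 = (1/(-7))*(⅕) = -⅐*1*(⅕) = -⅐*⅕ = -1/35 ≈ -0.028571)
S(L, f) = -1/(4 + L) (S(L, f) = -1/(L + 4) = -1/(4 + L))
(3*S(6, q))*(-17) = (3*(-1/(4 + 6)))*(-17) = (3*(-1/10))*(-17) = (3*(-1*⅒))*(-17) = (3*(-⅒))*(-17) = -3/10*(-17) = 51/10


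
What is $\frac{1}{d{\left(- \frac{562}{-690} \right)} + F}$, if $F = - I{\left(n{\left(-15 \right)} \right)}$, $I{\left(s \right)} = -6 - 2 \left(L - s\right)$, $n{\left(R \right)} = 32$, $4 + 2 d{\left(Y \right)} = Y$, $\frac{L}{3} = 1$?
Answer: $- \frac{690}{36979} \approx -0.018659$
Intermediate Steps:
$L = 3$ ($L = 3 \cdot 1 = 3$)
$d{\left(Y \right)} = -2 + \frac{Y}{2}$
$I{\left(s \right)} = -12 + 2 s$ ($I{\left(s \right)} = -6 - 2 \left(3 - s\right) = -6 + \left(-6 + 2 s\right) = -12 + 2 s$)
$F = -52$ ($F = - (-12 + 2 \cdot 32) = - (-12 + 64) = \left(-1\right) 52 = -52$)
$\frac{1}{d{\left(- \frac{562}{-690} \right)} + F} = \frac{1}{\left(-2 + \frac{\left(-562\right) \frac{1}{-690}}{2}\right) - 52} = \frac{1}{\left(-2 + \frac{\left(-562\right) \left(- \frac{1}{690}\right)}{2}\right) - 52} = \frac{1}{\left(-2 + \frac{1}{2} \cdot \frac{281}{345}\right) - 52} = \frac{1}{\left(-2 + \frac{281}{690}\right) - 52} = \frac{1}{- \frac{1099}{690} - 52} = \frac{1}{- \frac{36979}{690}} = - \frac{690}{36979}$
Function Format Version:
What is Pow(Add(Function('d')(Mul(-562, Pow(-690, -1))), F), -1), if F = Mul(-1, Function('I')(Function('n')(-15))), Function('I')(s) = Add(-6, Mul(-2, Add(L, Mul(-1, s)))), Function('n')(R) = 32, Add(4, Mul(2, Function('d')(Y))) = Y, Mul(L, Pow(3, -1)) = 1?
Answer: Rational(-690, 36979) ≈ -0.018659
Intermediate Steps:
L = 3 (L = Mul(3, 1) = 3)
Function('d')(Y) = Add(-2, Mul(Rational(1, 2), Y))
Function('I')(s) = Add(-12, Mul(2, s)) (Function('I')(s) = Add(-6, Mul(-2, Add(3, Mul(-1, s)))) = Add(-6, Add(-6, Mul(2, s))) = Add(-12, Mul(2, s)))
F = -52 (F = Mul(-1, Add(-12, Mul(2, 32))) = Mul(-1, Add(-12, 64)) = Mul(-1, 52) = -52)
Pow(Add(Function('d')(Mul(-562, Pow(-690, -1))), F), -1) = Pow(Add(Add(-2, Mul(Rational(1, 2), Mul(-562, Pow(-690, -1)))), -52), -1) = Pow(Add(Add(-2, Mul(Rational(1, 2), Mul(-562, Rational(-1, 690)))), -52), -1) = Pow(Add(Add(-2, Mul(Rational(1, 2), Rational(281, 345))), -52), -1) = Pow(Add(Add(-2, Rational(281, 690)), -52), -1) = Pow(Add(Rational(-1099, 690), -52), -1) = Pow(Rational(-36979, 690), -1) = Rational(-690, 36979)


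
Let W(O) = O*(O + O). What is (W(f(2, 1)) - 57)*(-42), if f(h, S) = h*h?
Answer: 1050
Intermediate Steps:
f(h, S) = h²
W(O) = 2*O² (W(O) = O*(2*O) = 2*O²)
(W(f(2, 1)) - 57)*(-42) = (2*(2²)² - 57)*(-42) = (2*4² - 57)*(-42) = (2*16 - 57)*(-42) = (32 - 57)*(-42) = -25*(-42) = 1050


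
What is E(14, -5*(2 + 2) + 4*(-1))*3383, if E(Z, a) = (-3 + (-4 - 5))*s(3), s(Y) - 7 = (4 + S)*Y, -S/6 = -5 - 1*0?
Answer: -4424964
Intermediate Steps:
S = 30 (S = -6*(-5 - 1*0) = -6*(-5 + 0) = -6*(-5) = 30)
s(Y) = 7 + 34*Y (s(Y) = 7 + (4 + 30)*Y = 7 + 34*Y)
E(Z, a) = -1308 (E(Z, a) = (-3 + (-4 - 5))*(7 + 34*3) = (-3 - 9)*(7 + 102) = -12*109 = -1308)
E(14, -5*(2 + 2) + 4*(-1))*3383 = -1308*3383 = -4424964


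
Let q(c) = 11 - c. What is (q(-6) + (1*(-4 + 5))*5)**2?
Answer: 484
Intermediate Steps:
(q(-6) + (1*(-4 + 5))*5)**2 = ((11 - 1*(-6)) + (1*(-4 + 5))*5)**2 = ((11 + 6) + (1*1)*5)**2 = (17 + 1*5)**2 = (17 + 5)**2 = 22**2 = 484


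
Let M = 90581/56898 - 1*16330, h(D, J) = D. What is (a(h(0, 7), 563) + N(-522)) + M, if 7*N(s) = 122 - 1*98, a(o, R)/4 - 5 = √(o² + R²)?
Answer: -5597104969/398286 ≈ -14053.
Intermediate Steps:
a(o, R) = 20 + 4*√(R² + o²) (a(o, R) = 20 + 4*√(o² + R²) = 20 + 4*√(R² + o²))
M = -929053759/56898 (M = 90581*(1/56898) - 16330 = 90581/56898 - 16330 = -929053759/56898 ≈ -16328.)
N(s) = 24/7 (N(s) = (122 - 1*98)/7 = (122 - 98)/7 = (⅐)*24 = 24/7)
(a(h(0, 7), 563) + N(-522)) + M = ((20 + 4*√(563² + 0²)) + 24/7) - 929053759/56898 = ((20 + 4*√(316969 + 0)) + 24/7) - 929053759/56898 = ((20 + 4*√316969) + 24/7) - 929053759/56898 = ((20 + 4*563) + 24/7) - 929053759/56898 = ((20 + 2252) + 24/7) - 929053759/56898 = (2272 + 24/7) - 929053759/56898 = 15928/7 - 929053759/56898 = -5597104969/398286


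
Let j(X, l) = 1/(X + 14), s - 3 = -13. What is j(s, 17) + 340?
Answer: 1361/4 ≈ 340.25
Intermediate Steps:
s = -10 (s = 3 - 13 = -10)
j(X, l) = 1/(14 + X)
j(s, 17) + 340 = 1/(14 - 10) + 340 = 1/4 + 340 = ¼ + 340 = 1361/4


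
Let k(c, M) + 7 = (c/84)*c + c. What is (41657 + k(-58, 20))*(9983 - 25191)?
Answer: -13295943784/21 ≈ -6.3314e+8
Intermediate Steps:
k(c, M) = -7 + c + c**2/84 (k(c, M) = -7 + ((c/84)*c + c) = -7 + (c**2/84 + c) = -7 + (c + c**2/84) = -7 + c + c**2/84)
(41657 + k(-58, 20))*(9983 - 25191) = (41657 + (-7 - 58 + (1/84)*(-58)**2))*(9983 - 25191) = (41657 + (-7 - 58 + (1/84)*3364))*(-15208) = (41657 + (-7 - 58 + 841/21))*(-15208) = (41657 - 524/21)*(-15208) = (874273/21)*(-15208) = -13295943784/21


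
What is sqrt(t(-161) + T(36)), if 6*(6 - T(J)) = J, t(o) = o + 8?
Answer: 3*I*sqrt(17) ≈ 12.369*I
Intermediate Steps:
t(o) = 8 + o
T(J) = 6 - J/6
sqrt(t(-161) + T(36)) = sqrt((8 - 161) + (6 - 1/6*36)) = sqrt(-153 + (6 - 6)) = sqrt(-153 + 0) = sqrt(-153) = 3*I*sqrt(17)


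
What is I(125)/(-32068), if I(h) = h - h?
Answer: 0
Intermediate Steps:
I(h) = 0
I(125)/(-32068) = 0/(-32068) = 0*(-1/32068) = 0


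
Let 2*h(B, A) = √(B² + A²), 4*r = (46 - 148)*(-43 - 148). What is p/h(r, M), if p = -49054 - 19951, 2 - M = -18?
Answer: -276020*√94888681/94888681 ≈ -28.336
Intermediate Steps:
M = 20 (M = 2 - 1*(-18) = 2 + 18 = 20)
r = 9741/2 (r = ((46 - 148)*(-43 - 148))/4 = (-102*(-191))/4 = (¼)*19482 = 9741/2 ≈ 4870.5)
h(B, A) = √(A² + B²)/2 (h(B, A) = √(B² + A²)/2 = √(A² + B²)/2)
p = -69005
p/h(r, M) = -69005*2/√(20² + (9741/2)²) = -69005*2/√(400 + 94887081/4) = -69005*4*√94888681/94888681 = -276020*√94888681/94888681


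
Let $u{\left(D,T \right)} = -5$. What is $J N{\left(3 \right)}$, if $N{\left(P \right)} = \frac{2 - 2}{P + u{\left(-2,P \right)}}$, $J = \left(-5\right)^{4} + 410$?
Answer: $0$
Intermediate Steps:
$J = 1035$ ($J = 625 + 410 = 1035$)
$N{\left(P \right)} = 0$ ($N{\left(P \right)} = \frac{2 - 2}{P - 5} = \frac{0}{-5 + P} = 0$)
$J N{\left(3 \right)} = 1035 \cdot 0 = 0$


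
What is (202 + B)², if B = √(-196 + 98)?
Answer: 40706 + 2828*I*√2 ≈ 40706.0 + 3999.4*I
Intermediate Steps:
B = 7*I*√2 (B = √(-98) = 7*I*√2 ≈ 9.8995*I)
(202 + B)² = (202 + 7*I*√2)²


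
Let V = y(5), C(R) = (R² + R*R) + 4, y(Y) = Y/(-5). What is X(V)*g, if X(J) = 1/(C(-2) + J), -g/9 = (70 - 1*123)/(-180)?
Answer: -53/220 ≈ -0.24091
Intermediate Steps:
g = -53/20 (g = -9*(70 - 1*123)/(-180) = -9*(70 - 123)*(-1)/180 = -(-477)*(-1)/180 = -9*53/180 = -53/20 ≈ -2.6500)
y(Y) = -Y/5 (y(Y) = Y*(-⅕) = -Y/5)
C(R) = 4 + 2*R² (C(R) = (R² + R²) + 4 = 2*R² + 4 = 4 + 2*R²)
V = -1 (V = -⅕*5 = -1)
X(J) = 1/(12 + J) (X(J) = 1/((4 + 2*(-2)²) + J) = 1/((4 + 2*4) + J) = 1/((4 + 8) + J) = 1/(12 + J))
X(V)*g = -53/20/(12 - 1) = -53/20/11 = (1/11)*(-53/20) = -53/220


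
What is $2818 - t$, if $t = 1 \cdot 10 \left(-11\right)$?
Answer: $2928$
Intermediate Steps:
$t = -110$ ($t = 10 \left(-11\right) = -110$)
$2818 - t = 2818 - -110 = 2818 + 110 = 2928$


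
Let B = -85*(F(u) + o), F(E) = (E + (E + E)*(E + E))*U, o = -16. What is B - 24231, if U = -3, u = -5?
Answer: 1354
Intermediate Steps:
F(E) = -12*E² - 3*E (F(E) = (E + (E + E)*(E + E))*(-3) = (E + (2*E)*(2*E))*(-3) = (E + 4*E²)*(-3) = -12*E² - 3*E)
B = 25585 (B = -85*(-3*(-5)*(1 + 4*(-5)) - 16) = -85*(-3*(-5)*(1 - 20) - 16) = -85*(-3*(-5)*(-19) - 16) = -85*(-285 - 16) = -85*(-301) = 25585)
B - 24231 = 25585 - 24231 = 1354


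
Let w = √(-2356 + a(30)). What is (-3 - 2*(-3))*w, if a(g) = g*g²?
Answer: 6*√6161 ≈ 470.95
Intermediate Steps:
a(g) = g³
w = 2*√6161 (w = √(-2356 + 30³) = √(-2356 + 27000) = √24644 = 2*√6161 ≈ 156.98)
(-3 - 2*(-3))*w = (-3 - 2*(-3))*(2*√6161) = (-3 + 6)*(2*√6161) = 3*(2*√6161) = 6*√6161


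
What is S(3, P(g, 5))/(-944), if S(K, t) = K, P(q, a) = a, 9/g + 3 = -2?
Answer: -3/944 ≈ -0.0031780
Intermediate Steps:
g = -9/5 (g = 9/(-3 - 2) = 9/(-5) = 9*(-⅕) = -9/5 ≈ -1.8000)
S(3, P(g, 5))/(-944) = 3/(-944) = 3*(-1/944) = -3/944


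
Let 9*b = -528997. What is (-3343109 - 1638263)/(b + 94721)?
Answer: -11208087/80873 ≈ -138.59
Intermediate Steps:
b = -528997/9 (b = (⅑)*(-528997) = -528997/9 ≈ -58777.)
(-3343109 - 1638263)/(b + 94721) = (-3343109 - 1638263)/(-528997/9 + 94721) = -4981372/323492/9 = -4981372*9/323492 = -11208087/80873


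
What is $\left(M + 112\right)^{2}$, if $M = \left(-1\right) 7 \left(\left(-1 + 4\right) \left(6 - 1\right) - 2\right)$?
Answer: $441$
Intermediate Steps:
$M = -91$ ($M = - 7 \left(3 \cdot 5 - 2\right) = - 7 \left(15 - 2\right) = \left(-7\right) 13 = -91$)
$\left(M + 112\right)^{2} = \left(-91 + 112\right)^{2} = 21^{2} = 441$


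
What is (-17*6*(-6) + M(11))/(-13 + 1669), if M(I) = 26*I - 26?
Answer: 109/207 ≈ 0.52657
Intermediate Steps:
M(I) = -26 + 26*I
(-17*6*(-6) + M(11))/(-13 + 1669) = (-17*6*(-6) + (-26 + 26*11))/(-13 + 1669) = (-102*(-6) + (-26 + 286))/1656 = (612 + 260)*(1/1656) = 872*(1/1656) = 109/207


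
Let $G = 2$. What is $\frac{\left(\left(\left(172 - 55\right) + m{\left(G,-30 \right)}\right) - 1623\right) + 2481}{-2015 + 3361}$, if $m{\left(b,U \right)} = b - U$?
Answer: $\frac{1007}{1346} \approx 0.74814$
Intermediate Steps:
$\frac{\left(\left(\left(172 - 55\right) + m{\left(G,-30 \right)}\right) - 1623\right) + 2481}{-2015 + 3361} = \frac{\left(\left(\left(172 - 55\right) + \left(2 - -30\right)\right) - 1623\right) + 2481}{-2015 + 3361} = \frac{\left(\left(\left(172 - 55\right) + \left(2 + 30\right)\right) - 1623\right) + 2481}{1346} = \left(\left(\left(117 + 32\right) - 1623\right) + 2481\right) \frac{1}{1346} = \left(\left(149 - 1623\right) + 2481\right) \frac{1}{1346} = \left(-1474 + 2481\right) \frac{1}{1346} = 1007 \cdot \frac{1}{1346} = \frac{1007}{1346}$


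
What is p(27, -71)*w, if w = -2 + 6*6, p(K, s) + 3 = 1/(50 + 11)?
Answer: -6188/61 ≈ -101.44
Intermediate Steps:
p(K, s) = -182/61 (p(K, s) = -3 + 1/(50 + 11) = -3 + 1/61 = -182/61)
w = 34 (w = -2 + 36 = 34)
p(27, -71)*w = -182/61*34 = -6188/61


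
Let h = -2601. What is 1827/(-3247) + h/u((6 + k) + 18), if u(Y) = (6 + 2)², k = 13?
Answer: -8562375/207808 ≈ -41.203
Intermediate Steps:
u(Y) = 64 (u(Y) = 8² = 64)
1827/(-3247) + h/u((6 + k) + 18) = 1827/(-3247) - 2601/64 = 1827*(-1/3247) - 2601*1/64 = -1827/3247 - 2601/64 = -8562375/207808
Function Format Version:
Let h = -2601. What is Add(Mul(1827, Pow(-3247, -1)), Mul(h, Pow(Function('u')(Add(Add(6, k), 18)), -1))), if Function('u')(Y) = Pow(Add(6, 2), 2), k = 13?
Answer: Rational(-8562375, 207808) ≈ -41.203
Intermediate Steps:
Function('u')(Y) = 64 (Function('u')(Y) = Pow(8, 2) = 64)
Add(Mul(1827, Pow(-3247, -1)), Mul(h, Pow(Function('u')(Add(Add(6, k), 18)), -1))) = Add(Mul(1827, Pow(-3247, -1)), Mul(-2601, Pow(64, -1))) = Add(Mul(1827, Rational(-1, 3247)), Mul(-2601, Rational(1, 64))) = Add(Rational(-1827, 3247), Rational(-2601, 64)) = Rational(-8562375, 207808)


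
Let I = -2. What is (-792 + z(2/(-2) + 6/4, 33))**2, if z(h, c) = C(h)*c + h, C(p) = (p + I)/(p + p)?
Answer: 707281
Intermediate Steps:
C(p) = (-2 + p)/(2*p) (C(p) = (p - 2)/(p + p) = (-2 + p)/((2*p)) = (-2 + p)*(1/(2*p)) = (-2 + p)/(2*p))
z(h, c) = h + c*(-2 + h)/(2*h) (z(h, c) = ((-2 + h)/(2*h))*c + h = c*(-2 + h)/(2*h) + h = h + c*(-2 + h)/(2*h))
(-792 + z(2/(-2) + 6/4, 33))**2 = (-792 + ((2/(-2) + 6/4) + (1/2)*33 - 1*33/(2/(-2) + 6/4)))**2 = (-792 + ((2*(-1/2) + 6*(1/4)) + 33/2 - 1*33/(2*(-1/2) + 6*(1/4))))**2 = (-792 + ((-1 + 3/2) + 33/2 - 1*33/(-1 + 3/2)))**2 = (-792 + (1/2 + 33/2 - 1*33/1/2))**2 = (-792 + (1/2 + 33/2 - 1*33*2))**2 = (-792 + (1/2 + 33/2 - 66))**2 = (-792 - 49)**2 = (-841)**2 = 707281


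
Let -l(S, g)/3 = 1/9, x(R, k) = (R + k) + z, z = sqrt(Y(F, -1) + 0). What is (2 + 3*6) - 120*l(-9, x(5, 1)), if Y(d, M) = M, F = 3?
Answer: 60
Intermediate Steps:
z = I (z = sqrt(-1 + 0) = sqrt(-1) = I ≈ 1.0*I)
x(R, k) = I + R + k (x(R, k) = (R + k) + I = I + R + k)
l(S, g) = -1/3 (l(S, g) = -3/9 = -3*1/9 = -1/3)
(2 + 3*6) - 120*l(-9, x(5, 1)) = (2 + 3*6) - 120*(-1/3) = (2 + 18) + 40 = 20 + 40 = 60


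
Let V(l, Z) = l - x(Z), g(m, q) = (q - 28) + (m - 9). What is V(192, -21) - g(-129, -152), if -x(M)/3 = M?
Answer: 447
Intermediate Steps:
x(M) = -3*M
g(m, q) = -37 + m + q (g(m, q) = (-28 + q) + (-9 + m) = -37 + m + q)
V(l, Z) = l + 3*Z (V(l, Z) = l - (-3)*Z = l + 3*Z)
V(192, -21) - g(-129, -152) = (192 + 3*(-21)) - (-37 - 129 - 152) = (192 - 63) - 1*(-318) = 129 + 318 = 447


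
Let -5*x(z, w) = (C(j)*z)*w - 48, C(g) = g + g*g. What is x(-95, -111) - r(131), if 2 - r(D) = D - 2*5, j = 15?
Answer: -2530157/5 ≈ -5.0603e+5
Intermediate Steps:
C(g) = g + g**2
r(D) = 12 - D (r(D) = 2 - (D - 2*5) = 2 - (D - 10) = 2 - (-10 + D) = 2 + (10 - D) = 12 - D)
x(z, w) = 48/5 - 48*w*z (x(z, w) = -(((15*(1 + 15))*z)*w - 48)/5 = -(((15*16)*z)*w - 48)/5 = -((240*z)*w - 48)/5 = -(240*w*z - 48)/5 = -(-48 + 240*w*z)/5 = 48/5 - 48*w*z)
x(-95, -111) - r(131) = (48/5 - 48*(-111)*(-95)) - (12 - 1*131) = (48/5 - 506160) - (12 - 131) = -2530752/5 - 1*(-119) = -2530752/5 + 119 = -2530157/5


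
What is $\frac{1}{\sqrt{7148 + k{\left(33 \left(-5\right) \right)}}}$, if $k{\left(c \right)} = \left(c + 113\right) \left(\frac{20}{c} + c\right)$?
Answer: $\frac{\sqrt{267729}}{64904} \approx 0.0079722$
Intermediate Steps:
$k{\left(c \right)} = \left(113 + c\right) \left(c + \frac{20}{c}\right)$
$\frac{1}{\sqrt{7148 + k{\left(33 \left(-5\right) \right)}}} = \frac{1}{\sqrt{7148 + \left(20 + \left(33 \left(-5\right)\right)^{2} + 113 \cdot 33 \left(-5\right) + \frac{2260}{33 \left(-5\right)}\right)}} = \frac{1}{\sqrt{7148 + \left(20 + \left(-165\right)^{2} + 113 \left(-165\right) + \frac{2260}{-165}\right)}} = \frac{1}{\sqrt{7148 + \left(20 + 27225 - 18645 + 2260 \left(- \frac{1}{165}\right)\right)}} = \frac{1}{\sqrt{7148 + \left(20 + 27225 - 18645 - \frac{452}{33}\right)}} = \frac{1}{\sqrt{7148 + \frac{283348}{33}}} = \frac{1}{\sqrt{\frac{519232}{33}}} = \frac{1}{\frac{8}{33} \sqrt{267729}} = \frac{\sqrt{267729}}{64904}$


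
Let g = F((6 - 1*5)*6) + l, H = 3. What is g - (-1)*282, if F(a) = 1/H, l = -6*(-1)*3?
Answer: 901/3 ≈ 300.33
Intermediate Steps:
l = 18 (l = 6*3 = 18)
F(a) = 1/3
g = 55/3 (g = 1/3 + 18 = 55/3 ≈ 18.333)
g - (-1)*282 = 55/3 - (-1)*282 = 55/3 - 1*(-282) = 55/3 + 282 = 901/3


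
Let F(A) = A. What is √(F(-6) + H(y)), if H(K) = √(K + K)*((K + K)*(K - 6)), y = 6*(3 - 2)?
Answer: I*√6 ≈ 2.4495*I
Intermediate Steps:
y = 6 (y = 6*1 = 6)
H(K) = 2*√2*K^(3/2)*(-6 + K) (H(K) = √(2*K)*((2*K)*(-6 + K)) = (√2*√K)*(2*K*(-6 + K)) = 2*√2*K^(3/2)*(-6 + K))
√(F(-6) + H(y)) = √(-6 + 2*√2*6^(3/2)*(-6 + 6)) = √(-6 + 2*√2*(6*√6)*0) = √(-6 + 0) = √(-6) = I*√6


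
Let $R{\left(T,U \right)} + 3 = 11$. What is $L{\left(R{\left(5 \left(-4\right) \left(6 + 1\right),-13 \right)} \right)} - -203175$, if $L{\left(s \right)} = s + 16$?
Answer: $203199$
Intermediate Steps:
$R{\left(T,U \right)} = 8$ ($R{\left(T,U \right)} = -3 + 11 = 8$)
$L{\left(s \right)} = 16 + s$
$L{\left(R{\left(5 \left(-4\right) \left(6 + 1\right),-13 \right)} \right)} - -203175 = \left(16 + 8\right) - -203175 = 24 + 203175 = 203199$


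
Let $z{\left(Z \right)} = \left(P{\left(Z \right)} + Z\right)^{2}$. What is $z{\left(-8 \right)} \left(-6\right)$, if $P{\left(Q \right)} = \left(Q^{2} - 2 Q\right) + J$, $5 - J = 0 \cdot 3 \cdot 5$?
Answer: $-35574$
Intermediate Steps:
$J = 5$ ($J = 5 - 0 \cdot 3 \cdot 5 = 5 - 0 \cdot 5 = 5 - 0 = 5 + 0 = 5$)
$P{\left(Q \right)} = 5 + Q^{2} - 2 Q$ ($P{\left(Q \right)} = \left(Q^{2} - 2 Q\right) + 5 = 5 + Q^{2} - 2 Q$)
$z{\left(Z \right)} = \left(5 + Z^{2} - Z\right)^{2}$ ($z{\left(Z \right)} = \left(\left(5 + Z^{2} - 2 Z\right) + Z\right)^{2} = \left(5 + Z^{2} - Z\right)^{2}$)
$z{\left(-8 \right)} \left(-6\right) = \left(5 + \left(-8\right)^{2} - -8\right)^{2} \left(-6\right) = \left(5 + 64 + 8\right)^{2} \left(-6\right) = 77^{2} \left(-6\right) = 5929 \left(-6\right) = -35574$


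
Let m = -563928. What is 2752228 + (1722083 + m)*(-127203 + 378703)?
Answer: 291278734728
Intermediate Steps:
2752228 + (1722083 + m)*(-127203 + 378703) = 2752228 + (1722083 - 563928)*(-127203 + 378703) = 2752228 + 1158155*251500 = 2752228 + 291275982500 = 291278734728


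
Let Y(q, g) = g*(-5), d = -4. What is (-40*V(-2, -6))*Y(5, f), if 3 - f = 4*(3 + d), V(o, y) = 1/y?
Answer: -700/3 ≈ -233.33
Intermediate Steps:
f = 7 (f = 3 - 4*(3 - 4) = 3 - 4*(-1) = 3 - 1*(-4) = 3 + 4 = 7)
Y(q, g) = -5*g
(-40*V(-2, -6))*Y(5, f) = (-40/(-6))*(-5*7) = -40*(-⅙)*(-35) = (20/3)*(-35) = -700/3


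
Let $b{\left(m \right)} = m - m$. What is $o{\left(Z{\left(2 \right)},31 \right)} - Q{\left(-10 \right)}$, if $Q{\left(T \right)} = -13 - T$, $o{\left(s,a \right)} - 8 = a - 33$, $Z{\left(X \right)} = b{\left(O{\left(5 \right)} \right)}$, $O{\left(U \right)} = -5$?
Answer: $9$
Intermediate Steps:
$b{\left(m \right)} = 0$
$Z{\left(X \right)} = 0$
$o{\left(s,a \right)} = -25 + a$ ($o{\left(s,a \right)} = 8 + \left(a - 33\right) = 8 + \left(-33 + a\right) = -25 + a$)
$o{\left(Z{\left(2 \right)},31 \right)} - Q{\left(-10 \right)} = \left(-25 + 31\right) - \left(-13 - -10\right) = 6 - \left(-13 + 10\right) = 6 - -3 = 6 + 3 = 9$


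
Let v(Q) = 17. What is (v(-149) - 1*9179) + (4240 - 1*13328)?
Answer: -18250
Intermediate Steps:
(v(-149) - 1*9179) + (4240 - 1*13328) = (17 - 1*9179) + (4240 - 1*13328) = (17 - 9179) + (4240 - 13328) = -9162 - 9088 = -18250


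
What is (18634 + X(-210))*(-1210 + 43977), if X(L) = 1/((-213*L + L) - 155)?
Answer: 35355368176237/44365 ≈ 7.9692e+8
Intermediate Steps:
X(L) = 1/(-155 - 212*L) (X(L) = 1/(-212*L - 155) = 1/(-155 - 212*L))
(18634 + X(-210))*(-1210 + 43977) = (18634 - 1/(155 + 212*(-210)))*(-1210 + 43977) = (18634 - 1/(155 - 44520))*42767 = (18634 - 1/(-44365))*42767 = (18634 - 1*(-1/44365))*42767 = (18634 + 1/44365)*42767 = (826697411/44365)*42767 = 35355368176237/44365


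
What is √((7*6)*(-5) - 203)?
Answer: I*√413 ≈ 20.322*I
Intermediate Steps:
√((7*6)*(-5) - 203) = √(42*(-5) - 203) = √(-210 - 203) = √(-413) = I*√413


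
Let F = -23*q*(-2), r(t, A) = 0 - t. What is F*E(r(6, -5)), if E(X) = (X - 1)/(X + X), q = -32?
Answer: -2576/3 ≈ -858.67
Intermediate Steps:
r(t, A) = -t
E(X) = (-1 + X)/(2*X) (E(X) = (-1 + X)/((2*X)) = (-1 + X)*(1/(2*X)) = (-1 + X)/(2*X))
F = -1472 (F = -(-736)*(-2) = -23*64 = -1472)
F*E(r(6, -5)) = -736*(-1 - 1*6)/((-1*6)) = -736*(-1 - 6)/(-6) = -736*(-1)*(-7)/6 = -1472*7/12 = -2576/3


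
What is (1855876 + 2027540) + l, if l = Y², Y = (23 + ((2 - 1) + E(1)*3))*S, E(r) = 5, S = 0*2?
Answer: 3883416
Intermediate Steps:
S = 0
Y = 0 (Y = (23 + ((2 - 1) + 5*3))*0 = (23 + (1 + 15))*0 = (23 + 16)*0 = 39*0 = 0)
l = 0 (l = 0² = 0)
(1855876 + 2027540) + l = (1855876 + 2027540) + 0 = 3883416 + 0 = 3883416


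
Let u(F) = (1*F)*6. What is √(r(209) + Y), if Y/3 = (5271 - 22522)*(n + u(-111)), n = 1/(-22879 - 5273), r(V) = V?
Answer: √758801922467694/4692 ≈ 5870.9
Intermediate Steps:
u(F) = 6*F (u(F) = F*6 = 6*F)
n = -1/28152 (n = 1/(-28152) = -1/28152 ≈ -3.5521e-5)
Y = 323443018483/9384 (Y = 3*((5271 - 22522)*(-1/28152 + 6*(-111))) = 3*(-17251*(-1/28152 - 666)) = 3*(-17251*(-18749233/28152)) = 3*(323443018483/28152) = 323443018483/9384 ≈ 3.4468e+7)
√(r(209) + Y) = √(209 + 323443018483/9384) = √(323444979739/9384) = √758801922467694/4692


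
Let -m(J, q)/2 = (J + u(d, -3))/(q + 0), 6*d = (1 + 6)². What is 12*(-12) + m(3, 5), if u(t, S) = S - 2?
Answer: -716/5 ≈ -143.20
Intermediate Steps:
d = 49/6 (d = (1 + 6)²/6 = (⅙)*7² = (⅙)*49 = 49/6 ≈ 8.1667)
u(t, S) = -2 + S
m(J, q) = -2*(-5 + J)/q (m(J, q) = -2*(J + (-2 - 3))/(q + 0) = -2*(J - 5)/q = -2*(-5 + J)/q)
12*(-12) + m(3, 5) = 12*(-12) + 2*(5 - 1*3)/5 = -144 + 2*(⅕)*(5 - 3) = -144 + 2*(⅕)*2 = -144 + ⅘ = -716/5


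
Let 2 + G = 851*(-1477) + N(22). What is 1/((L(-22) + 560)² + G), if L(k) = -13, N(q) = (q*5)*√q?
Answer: -23943/22930683305 - 11*√22/91722733220 ≈ -1.0447e-6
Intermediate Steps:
N(q) = 5*q^(3/2) (N(q) = (5*q)*√q = 5*q^(3/2))
G = -1256929 + 110*√22 (G = -2 + (851*(-1477) + 5*22^(3/2)) = -2 + (-1256927 + 5*(22*√22)) = -2 + (-1256927 + 110*√22) = -1256929 + 110*√22 ≈ -1.2564e+6)
1/((L(-22) + 560)² + G) = 1/((-13 + 560)² + (-1256929 + 110*√22)) = 1/(547² + (-1256929 + 110*√22)) = 1/(299209 + (-1256929 + 110*√22)) = 1/(-957720 + 110*√22)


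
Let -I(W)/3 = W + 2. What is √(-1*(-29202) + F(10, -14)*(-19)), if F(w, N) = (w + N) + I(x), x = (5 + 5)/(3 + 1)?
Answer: √118138/2 ≈ 171.86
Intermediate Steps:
x = 5/2 (x = 10/4 = 10*(¼) = 5/2 ≈ 2.5000)
I(W) = -6 - 3*W (I(W) = -3*(W + 2) = -3*(2 + W) = -6 - 3*W)
F(w, N) = -27/2 + N + w (F(w, N) = (w + N) + (-6 - 3*5/2) = (N + w) + (-6 - 15/2) = (N + w) - 27/2 = -27/2 + N + w)
√(-1*(-29202) + F(10, -14)*(-19)) = √(-1*(-29202) + (-27/2 - 14 + 10)*(-19)) = √(29202 - 35/2*(-19)) = √(29202 + 665/2) = √(59069/2) = √118138/2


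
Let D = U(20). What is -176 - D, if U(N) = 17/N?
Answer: -3537/20 ≈ -176.85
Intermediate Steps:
D = 17/20 ≈ 0.85000
-176 - D = -176 - 1*17/20 = -176 - 17/20 = -3537/20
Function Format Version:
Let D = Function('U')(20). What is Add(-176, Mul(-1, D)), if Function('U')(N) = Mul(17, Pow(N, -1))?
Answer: Rational(-3537, 20) ≈ -176.85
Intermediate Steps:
D = Rational(17, 20) (D = Mul(17, Pow(20, -1)) = Mul(17, Rational(1, 20)) = Rational(17, 20) ≈ 0.85000)
Add(-176, Mul(-1, D)) = Add(-176, Mul(-1, Rational(17, 20))) = Add(-176, Rational(-17, 20)) = Rational(-3537, 20)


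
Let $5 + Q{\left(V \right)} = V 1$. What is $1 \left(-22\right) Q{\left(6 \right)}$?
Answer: $-22$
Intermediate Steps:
$Q{\left(V \right)} = -5 + V$ ($Q{\left(V \right)} = -5 + V 1 = -5 + V$)
$1 \left(-22\right) Q{\left(6 \right)} = 1 \left(-22\right) \left(-5 + 6\right) = \left(-22\right) 1 = -22$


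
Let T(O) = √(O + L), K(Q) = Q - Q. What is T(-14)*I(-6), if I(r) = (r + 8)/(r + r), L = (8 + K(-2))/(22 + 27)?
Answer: -I*√678/42 ≈ -0.61996*I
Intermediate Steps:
K(Q) = 0
L = 8/49 (L = (8 + 0)/(22 + 27) = 8/49 ≈ 0.16327)
T(O) = √(8/49 + O) (T(O) = √(O + 8/49) = √(8/49 + O))
I(r) = (8 + r)/(2*r) (I(r) = (8 + r)/((2*r)) = (8 + r)*(1/(2*r)) = (8 + r)/(2*r))
T(-14)*I(-6) = (√(8 + 49*(-14))/7)*((½)*(8 - 6)/(-6)) = (√(8 - 686)/7)*((½)*(-⅙)*2) = (√(-678)/7)*(-⅙) = ((I*√678)/7)*(-⅙) = (I*√678/7)*(-⅙) = -I*√678/42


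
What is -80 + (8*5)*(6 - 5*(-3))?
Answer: 760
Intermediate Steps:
-80 + (8*5)*(6 - 5*(-3)) = -80 + 40*(6 + 15) = -80 + 40*21 = -80 + 840 = 760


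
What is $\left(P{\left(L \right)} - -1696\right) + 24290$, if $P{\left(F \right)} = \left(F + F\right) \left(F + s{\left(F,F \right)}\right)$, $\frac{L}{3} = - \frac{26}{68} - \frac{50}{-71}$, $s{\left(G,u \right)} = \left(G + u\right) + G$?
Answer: $\frac{37868545236}{1456849} \approx 25993.0$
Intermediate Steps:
$s{\left(G,u \right)} = u + 2 G$
$L = \frac{2331}{2414}$ ($L = 3 \left(- \frac{26}{68} - \frac{50}{-71}\right) = 3 \left(\left(-26\right) \frac{1}{68} - - \frac{50}{71}\right) = 3 \left(- \frac{13}{34} + \frac{50}{71}\right) = 3 \cdot \frac{777}{2414} = \frac{2331}{2414} \approx 0.96562$)
$P{\left(F \right)} = 8 F^{2}$ ($P{\left(F \right)} = \left(F + F\right) \left(F + \left(F + 2 F\right)\right) = 2 F \left(F + 3 F\right) = 2 F 4 F = 8 F^{2}$)
$\left(P{\left(L \right)} - -1696\right) + 24290 = \left(8 \left(\frac{2331}{2414}\right)^{2} - -1696\right) + 24290 = \left(8 \cdot \frac{5433561}{5827396} + 1696\right) + 24290 = \left(\frac{10867122}{1456849} + 1696\right) + 24290 = \frac{2481683026}{1456849} + 24290 = \frac{37868545236}{1456849}$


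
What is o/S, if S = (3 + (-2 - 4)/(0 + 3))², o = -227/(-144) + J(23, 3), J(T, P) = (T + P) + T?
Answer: 7283/144 ≈ 50.576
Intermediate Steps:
J(T, P) = P + 2*T (J(T, P) = (P + T) + T = P + 2*T)
o = 7283/144 (o = -227/(-144) + (3 + 2*23) = -227*(-1/144) + (3 + 46) = 227/144 + 49 = 7283/144 ≈ 50.576)
S = 1 (S = (3 - 6/3)² = (3 - 6*⅓)² = (3 - 2)² = 1² = 1)
o/S = (7283/144)/1 = (7283/144)*1 = 7283/144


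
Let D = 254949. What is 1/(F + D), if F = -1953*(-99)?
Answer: 1/448296 ≈ 2.2307e-6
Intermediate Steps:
F = 193347
1/(F + D) = 1/(193347 + 254949) = 1/448296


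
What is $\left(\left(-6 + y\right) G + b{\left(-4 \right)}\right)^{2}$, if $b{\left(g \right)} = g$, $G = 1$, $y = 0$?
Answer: $100$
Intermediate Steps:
$\left(\left(-6 + y\right) G + b{\left(-4 \right)}\right)^{2} = \left(\left(-6 + 0\right) 1 - 4\right)^{2} = \left(\left(-6\right) 1 - 4\right)^{2} = \left(-6 - 4\right)^{2} = \left(-10\right)^{2} = 100$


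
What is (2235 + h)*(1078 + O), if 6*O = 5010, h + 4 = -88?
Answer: 4099559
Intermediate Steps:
h = -92 (h = -4 - 88 = -92)
O = 835 (O = (⅙)*5010 = 835)
(2235 + h)*(1078 + O) = (2235 - 92)*(1078 + 835) = 2143*1913 = 4099559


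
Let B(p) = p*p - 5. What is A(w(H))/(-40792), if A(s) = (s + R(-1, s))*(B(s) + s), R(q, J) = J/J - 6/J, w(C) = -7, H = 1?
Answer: 333/71386 ≈ 0.0046648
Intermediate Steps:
B(p) = -5 + p² (B(p) = p² - 5 = -5 + p²)
R(q, J) = 1 - 6/J
A(s) = (s + (-6 + s)/s)*(-5 + s + s²) (A(s) = (s + (-6 + s)/s)*((-5 + s²) + s) = (s + (-6 + s)/s)*(-5 + s + s²))
A(w(H))/(-40792) = (-11 + (-7)³ - 10*(-7) + 2*(-7)² + 30/(-7))/(-40792) = (-11 - 343 + 70 + 2*49 + 30*(-⅐))*(-1/40792) = (-11 - 343 + 70 + 98 - 30/7)*(-1/40792) = -1332/7*(-1/40792) = 333/71386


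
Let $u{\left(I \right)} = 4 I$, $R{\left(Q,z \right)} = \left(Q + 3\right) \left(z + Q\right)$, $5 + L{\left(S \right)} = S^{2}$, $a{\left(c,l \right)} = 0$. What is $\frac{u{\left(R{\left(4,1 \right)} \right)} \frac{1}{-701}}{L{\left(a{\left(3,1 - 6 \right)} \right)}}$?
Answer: $\frac{28}{701} \approx 0.039943$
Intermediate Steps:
$L{\left(S \right)} = -5 + S^{2}$
$R{\left(Q,z \right)} = \left(3 + Q\right) \left(Q + z\right)$
$\frac{u{\left(R{\left(4,1 \right)} \right)} \frac{1}{-701}}{L{\left(a{\left(3,1 - 6 \right)} \right)}} = \frac{4 \left(4^{2} + 3 \cdot 4 + 3 \cdot 1 + 4 \cdot 1\right) \frac{1}{-701}}{-5 + 0^{2}} = \frac{4 \left(16 + 12 + 3 + 4\right) \left(- \frac{1}{701}\right)}{-5 + 0} = \frac{4 \cdot 35 \left(- \frac{1}{701}\right)}{-5} = 140 \left(- \frac{1}{701}\right) \left(- \frac{1}{5}\right) = \left(- \frac{140}{701}\right) \left(- \frac{1}{5}\right) = \frac{28}{701}$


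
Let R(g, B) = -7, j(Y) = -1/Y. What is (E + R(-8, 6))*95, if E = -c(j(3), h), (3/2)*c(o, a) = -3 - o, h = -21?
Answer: -4465/9 ≈ -496.11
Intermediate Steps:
c(o, a) = -2 - 2*o/3 (c(o, a) = 2*(-3 - o)/3 = -2 - 2*o/3)
E = 16/9 (E = -(-2 - (-2)/(3*3)) = -(-2 - 2/3*(-1/3)) = -(-2 + 2/9) = -1*(-16/9) = 16/9 ≈ 1.7778)
(E + R(-8, 6))*95 = (16/9 - 7)*95 = -47/9*95 = -4465/9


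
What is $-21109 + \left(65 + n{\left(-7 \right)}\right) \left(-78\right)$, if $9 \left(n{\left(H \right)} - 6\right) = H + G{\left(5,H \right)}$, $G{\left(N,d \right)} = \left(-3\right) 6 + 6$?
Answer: $- \frac{79447}{3} \approx -26482.0$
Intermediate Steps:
$G{\left(N,d \right)} = -12$ ($G{\left(N,d \right)} = -18 + 6 = -12$)
$n{\left(H \right)} = \frac{14}{3} + \frac{H}{9}$ ($n{\left(H \right)} = 6 + \frac{H - 12}{9} = 6 + \frac{-12 + H}{9} = 6 + \left(- \frac{4}{3} + \frac{H}{9}\right) = \frac{14}{3} + \frac{H}{9}$)
$-21109 + \left(65 + n{\left(-7 \right)}\right) \left(-78\right) = -21109 + \left(65 + \left(\frac{14}{3} + \frac{1}{9} \left(-7\right)\right)\right) \left(-78\right) = -21109 + \left(65 + \left(\frac{14}{3} - \frac{7}{9}\right)\right) \left(-78\right) = -21109 + \left(65 + \frac{35}{9}\right) \left(-78\right) = -21109 + \frac{620}{9} \left(-78\right) = -21109 - \frac{16120}{3} = - \frac{79447}{3}$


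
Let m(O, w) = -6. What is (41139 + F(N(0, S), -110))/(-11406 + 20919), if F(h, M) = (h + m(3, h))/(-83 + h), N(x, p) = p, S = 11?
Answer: 2962003/684936 ≈ 4.3245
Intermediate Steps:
F(h, M) = (-6 + h)/(-83 + h) (F(h, M) = (h - 6)/(-83 + h) = (-6 + h)/(-83 + h))
(41139 + F(N(0, S), -110))/(-11406 + 20919) = (41139 + (-6 + 11)/(-83 + 11))/(-11406 + 20919) = (41139 + 5/(-72))/9513 = (41139 - 1/72*5)*(1/9513) = (41139 - 5/72)*(1/9513) = (2962003/72)*(1/9513) = 2962003/684936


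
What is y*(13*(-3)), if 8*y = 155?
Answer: -6045/8 ≈ -755.63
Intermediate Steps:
y = 155/8 (y = (⅛)*155 = 155/8 ≈ 19.375)
y*(13*(-3)) = 155*(13*(-3))/8 = (155/8)*(-39) = -6045/8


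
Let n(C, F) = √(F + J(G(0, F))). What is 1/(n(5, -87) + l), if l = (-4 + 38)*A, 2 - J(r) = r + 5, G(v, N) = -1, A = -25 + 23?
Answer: -68/4713 - I*√89/4713 ≈ -0.014428 - 0.0020017*I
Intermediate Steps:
A = -2
J(r) = -3 - r (J(r) = 2 - (r + 5) = 2 - (5 + r) = 2 + (-5 - r) = -3 - r)
l = -68 (l = (-4 + 38)*(-2) = 34*(-2) = -68)
n(C, F) = √(-2 + F) (n(C, F) = √(F + (-3 - 1*(-1))) = √(F + (-3 + 1)) = √(F - 2) = √(-2 + F))
1/(n(5, -87) + l) = 1/(√(-2 - 87) - 68) = 1/(√(-89) - 68) = 1/(I*√89 - 68) = 1/(-68 + I*√89)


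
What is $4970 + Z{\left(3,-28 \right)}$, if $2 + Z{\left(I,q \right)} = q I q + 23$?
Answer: $7343$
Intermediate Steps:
$Z{\left(I,q \right)} = 21 + I q^{2}$ ($Z{\left(I,q \right)} = -2 + \left(q I q + 23\right) = -2 + \left(I q q + 23\right) = -2 + \left(I q^{2} + 23\right) = -2 + \left(23 + I q^{2}\right) = 21 + I q^{2}$)
$4970 + Z{\left(3,-28 \right)} = 4970 + \left(21 + 3 \left(-28\right)^{2}\right) = 4970 + \left(21 + 3 \cdot 784\right) = 4970 + \left(21 + 2352\right) = 4970 + 2373 = 7343$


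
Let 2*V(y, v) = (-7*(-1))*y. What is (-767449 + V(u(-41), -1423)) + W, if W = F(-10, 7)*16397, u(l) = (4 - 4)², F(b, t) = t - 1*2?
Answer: -685464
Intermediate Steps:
F(b, t) = -2 + t (F(b, t) = t - 2 = -2 + t)
u(l) = 0 (u(l) = 0² = 0)
V(y, v) = 7*y/2 (V(y, v) = ((-7*(-1))*y)/2 = (7*y)/2 = 7*y/2)
W = 81985 (W = (-2 + 7)*16397 = 5*16397 = 81985)
(-767449 + V(u(-41), -1423)) + W = (-767449 + (7/2)*0) + 81985 = (-767449 + 0) + 81985 = -767449 + 81985 = -685464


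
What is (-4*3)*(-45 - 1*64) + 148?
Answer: 1456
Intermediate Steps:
(-4*3)*(-45 - 1*64) + 148 = -12*(-45 - 64) + 148 = -12*(-109) + 148 = 1308 + 148 = 1456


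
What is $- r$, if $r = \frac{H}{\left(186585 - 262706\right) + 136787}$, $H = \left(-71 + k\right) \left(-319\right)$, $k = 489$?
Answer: $\frac{66671}{30333} \approx 2.198$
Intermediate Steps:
$H = -133342$ ($H = \left(-71 + 489\right) \left(-319\right) = 418 \left(-319\right) = -133342$)
$r = - \frac{66671}{30333}$ ($r = - \frac{133342}{\left(186585 - 262706\right) + 136787} = - \frac{133342}{-76121 + 136787} = - \frac{133342}{60666} = \left(-133342\right) \frac{1}{60666} = - \frac{66671}{30333} \approx -2.198$)
$- r = \left(-1\right) \left(- \frac{66671}{30333}\right) = \frac{66671}{30333}$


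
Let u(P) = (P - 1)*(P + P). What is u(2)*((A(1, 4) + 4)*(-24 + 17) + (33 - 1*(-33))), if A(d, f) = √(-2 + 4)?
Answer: 152 - 28*√2 ≈ 112.40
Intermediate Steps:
A(d, f) = √2
u(P) = 2*P*(-1 + P) (u(P) = (-1 + P)*(2*P) = 2*P*(-1 + P))
u(2)*((A(1, 4) + 4)*(-24 + 17) + (33 - 1*(-33))) = (2*2*(-1 + 2))*((√2 + 4)*(-24 + 17) + (33 - 1*(-33))) = (2*2*1)*((4 + √2)*(-7) + (33 + 33)) = 4*((-28 - 7*√2) + 66) = 4*(38 - 7*√2) = 152 - 28*√2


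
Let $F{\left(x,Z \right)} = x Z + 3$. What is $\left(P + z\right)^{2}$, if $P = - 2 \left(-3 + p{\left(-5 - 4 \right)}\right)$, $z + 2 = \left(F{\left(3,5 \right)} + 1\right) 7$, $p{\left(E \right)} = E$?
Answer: $24025$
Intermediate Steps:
$F{\left(x,Z \right)} = 3 + Z x$ ($F{\left(x,Z \right)} = Z x + 3 = 3 + Z x$)
$z = 131$ ($z = -2 + \left(\left(3 + 5 \cdot 3\right) + 1\right) 7 = -2 + \left(\left(3 + 15\right) + 1\right) 7 = -2 + \left(18 + 1\right) 7 = -2 + 19 \cdot 7 = -2 + 133 = 131$)
$P = 24$ ($P = - 2 \left(-3 - 9\right) = \left(-2\right) \left(-12\right) = 24$)
$\left(P + z\right)^{2} = \left(24 + 131\right)^{2} = 155^{2} = 24025$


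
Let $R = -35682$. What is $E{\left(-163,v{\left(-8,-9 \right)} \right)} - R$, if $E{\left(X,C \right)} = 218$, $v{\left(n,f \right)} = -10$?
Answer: $35900$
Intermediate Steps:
$E{\left(-163,v{\left(-8,-9 \right)} \right)} - R = 218 - -35682 = 218 + 35682 = 35900$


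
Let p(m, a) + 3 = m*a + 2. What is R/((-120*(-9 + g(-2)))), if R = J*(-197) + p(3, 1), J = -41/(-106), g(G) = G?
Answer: -143/2544 ≈ -0.056211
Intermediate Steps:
J = 41/106 (J = -41*(-1/106) = 41/106 ≈ 0.38679)
p(m, a) = -1 + a*m (p(m, a) = -3 + (m*a + 2) = -3 + (a*m + 2) = -3 + (2 + a*m) = -1 + a*m)
R = -7865/106 (R = (41/106)*(-197) + (-1 + 1*3) = -8077/106 + (-1 + 3) = -8077/106 + 2 = -7865/106 ≈ -74.198)
R/((-120*(-9 + g(-2)))) = -7865*(-1/(120*(-9 - 2)))/106 = -7865/(106*((-120*(-11)))) = -7865/106/1320 = -7865/106*1/1320 = -143/2544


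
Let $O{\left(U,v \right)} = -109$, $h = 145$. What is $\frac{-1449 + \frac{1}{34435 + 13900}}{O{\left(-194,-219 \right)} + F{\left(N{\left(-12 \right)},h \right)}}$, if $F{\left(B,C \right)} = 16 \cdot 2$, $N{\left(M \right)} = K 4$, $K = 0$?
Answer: $\frac{70037414}{3721795} \approx 18.818$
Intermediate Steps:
$N{\left(M \right)} = 0$ ($N{\left(M \right)} = 0 \cdot 4 = 0$)
$F{\left(B,C \right)} = 32$
$\frac{-1449 + \frac{1}{34435 + 13900}}{O{\left(-194,-219 \right)} + F{\left(N{\left(-12 \right)},h \right)}} = \frac{-1449 + \frac{1}{34435 + 13900}}{-109 + 32} = \frac{-1449 + \frac{1}{48335}}{-77} = \left(-1449 + \frac{1}{48335}\right) \left(- \frac{1}{77}\right) = \left(- \frac{70037414}{48335}\right) \left(- \frac{1}{77}\right) = \frac{70037414}{3721795}$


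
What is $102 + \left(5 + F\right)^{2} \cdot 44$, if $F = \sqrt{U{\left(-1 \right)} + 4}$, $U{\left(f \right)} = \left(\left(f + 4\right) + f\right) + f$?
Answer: $1422 + 440 \sqrt{5} \approx 2405.9$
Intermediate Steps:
$U{\left(f \right)} = 4 + 3 f$ ($U{\left(f \right)} = \left(\left(4 + f\right) + f\right) + f = \left(4 + 2 f\right) + f = 4 + 3 f$)
$F = \sqrt{5}$ ($F = \sqrt{\left(4 + 3 \left(-1\right)\right) + 4} = \sqrt{\left(4 - 3\right) + 4} = \sqrt{1 + 4} = \sqrt{5} \approx 2.2361$)
$102 + \left(5 + F\right)^{2} \cdot 44 = 102 + \left(5 + \sqrt{5}\right)^{2} \cdot 44 = 102 + 44 \left(5 + \sqrt{5}\right)^{2}$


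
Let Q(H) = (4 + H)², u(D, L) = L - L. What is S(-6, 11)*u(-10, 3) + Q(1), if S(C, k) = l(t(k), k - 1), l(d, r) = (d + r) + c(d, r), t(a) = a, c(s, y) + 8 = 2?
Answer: 25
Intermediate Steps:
c(s, y) = -6 (c(s, y) = -8 + 2 = -6)
u(D, L) = 0
l(d, r) = -6 + d + r (l(d, r) = (d + r) - 6 = -6 + d + r)
S(C, k) = -7 + 2*k (S(C, k) = -6 + k + (k - 1) = -6 + k + (-1 + k) = -7 + 2*k)
S(-6, 11)*u(-10, 3) + Q(1) = (-7 + 2*11)*0 + (4 + 1)² = (-7 + 22)*0 + 5² = 15*0 + 25 = 0 + 25 = 25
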